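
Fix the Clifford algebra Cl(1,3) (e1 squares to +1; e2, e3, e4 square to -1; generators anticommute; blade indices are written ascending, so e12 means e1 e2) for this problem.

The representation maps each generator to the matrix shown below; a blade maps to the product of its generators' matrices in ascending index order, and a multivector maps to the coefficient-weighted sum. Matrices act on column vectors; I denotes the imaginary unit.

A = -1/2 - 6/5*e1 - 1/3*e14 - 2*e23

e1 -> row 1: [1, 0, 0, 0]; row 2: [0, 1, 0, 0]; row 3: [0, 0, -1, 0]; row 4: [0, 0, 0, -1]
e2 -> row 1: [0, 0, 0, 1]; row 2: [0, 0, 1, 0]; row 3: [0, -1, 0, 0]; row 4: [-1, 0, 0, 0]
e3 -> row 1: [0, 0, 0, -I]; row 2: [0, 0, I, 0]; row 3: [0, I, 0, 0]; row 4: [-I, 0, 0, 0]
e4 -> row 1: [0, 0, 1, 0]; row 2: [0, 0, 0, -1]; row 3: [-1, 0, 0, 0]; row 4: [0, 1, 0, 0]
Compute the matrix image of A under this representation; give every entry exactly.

Bivector images (products of the table entries): rho(e14) = rho(e1)rho(e4) = row 1: [0, 0, 1, 0]; row 2: [0, 0, 0, -1]; row 3: [1, 0, 0, 0]; row 4: [0, -1, 0, 0]; rho(e23) = rho(e2)rho(e3) = row 1: [-I, 0, 0, 0]; row 2: [0, I, 0, 0]; row 3: [0, 0, -I, 0]; row 4: [0, 0, 0, I].
M = (-1/2)*1 + (-6/5)*rho(e1) + (-1/3)*rho(e14) + (-2)*rho(e23), summed entrywise (1 is the identity matrix):
Answer: row 1: [-17/10 + 2*I, 0, -1/3, 0]; row 2: [0, -17/10 - 2*I, 0, 1/3]; row 3: [-1/3, 0, 7/10 + 2*I, 0]; row 4: [0, 1/3, 0, 7/10 - 2*I]


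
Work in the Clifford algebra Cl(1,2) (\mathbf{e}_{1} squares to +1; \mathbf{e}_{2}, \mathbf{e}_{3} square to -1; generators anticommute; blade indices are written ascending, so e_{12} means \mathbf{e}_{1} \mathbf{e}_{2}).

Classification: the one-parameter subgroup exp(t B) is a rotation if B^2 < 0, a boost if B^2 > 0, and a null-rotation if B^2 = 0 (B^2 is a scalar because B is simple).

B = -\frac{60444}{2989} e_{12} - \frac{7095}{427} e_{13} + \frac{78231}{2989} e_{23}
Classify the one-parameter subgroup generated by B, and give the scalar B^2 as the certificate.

B^2 term by term: the squares give (-\frac{60444}{2989})^2*(e_{12})^2 + (-\frac{7095}{427})^2*(e_{13})^2 + (\frac{78231}{2989})^2*(e_{23})^2 = \frac{3653477136}{8934121}*(+1) + \frac{50339025}{182329}*(+1) + \frac{6120089361}{8934121}*(-1) = 0 (each basis 2-blade squares to minus the product of its generators' squares); cross terms between blades sharing an index anticommute and cancel. So B^2 = 0.
Answer: null-rotation, certificate B^2 = 0. The class reads off the invariant scalar 0 directly.


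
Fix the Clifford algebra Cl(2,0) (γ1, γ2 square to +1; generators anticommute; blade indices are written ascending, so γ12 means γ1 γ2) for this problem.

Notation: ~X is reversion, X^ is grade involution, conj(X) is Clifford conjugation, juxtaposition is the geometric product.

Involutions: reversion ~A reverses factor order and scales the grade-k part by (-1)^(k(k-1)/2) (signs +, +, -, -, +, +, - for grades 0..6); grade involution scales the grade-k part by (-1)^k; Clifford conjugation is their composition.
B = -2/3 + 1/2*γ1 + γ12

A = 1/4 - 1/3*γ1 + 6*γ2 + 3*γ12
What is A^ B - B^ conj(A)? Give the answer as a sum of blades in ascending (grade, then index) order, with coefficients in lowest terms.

first term: -3 + 425/72*γ1 + 17/6*γ2 + 5/4*γ12
second term: 8/3 - 457/72*γ1 + 31/6*γ2 + 21/4*γ12
Answer: -17/3 + 49/4*γ1 - 7/3*γ2 - 4*γ12


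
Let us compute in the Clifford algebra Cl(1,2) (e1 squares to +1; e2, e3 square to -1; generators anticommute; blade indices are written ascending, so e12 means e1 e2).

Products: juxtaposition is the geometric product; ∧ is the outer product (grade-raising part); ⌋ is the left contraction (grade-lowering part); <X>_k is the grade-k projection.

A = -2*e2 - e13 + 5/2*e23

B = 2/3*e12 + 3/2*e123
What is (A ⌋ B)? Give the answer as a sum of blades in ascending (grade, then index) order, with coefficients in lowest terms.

step 1: -61/12*e1 + 3/2*e2 - 3*e13
Answer: -61/12*e1 + 3/2*e2 - 3*e13


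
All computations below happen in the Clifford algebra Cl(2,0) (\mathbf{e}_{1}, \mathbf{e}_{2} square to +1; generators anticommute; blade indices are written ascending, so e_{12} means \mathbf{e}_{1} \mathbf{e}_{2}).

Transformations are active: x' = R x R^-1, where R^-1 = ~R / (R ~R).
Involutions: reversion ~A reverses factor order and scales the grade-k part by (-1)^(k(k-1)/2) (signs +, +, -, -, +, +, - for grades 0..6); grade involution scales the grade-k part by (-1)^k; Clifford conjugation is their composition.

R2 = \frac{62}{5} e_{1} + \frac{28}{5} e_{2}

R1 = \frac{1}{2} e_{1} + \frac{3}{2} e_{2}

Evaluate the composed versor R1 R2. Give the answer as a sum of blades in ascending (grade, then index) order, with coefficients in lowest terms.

Distribute over the terms of R1 (each basis-blade product reordered to ascending indices, repeated generators contracted through their squares):
(\frac{1}{2} e_{1}) R2 = \frac{31}{5} + \frac{14}{5} e_{12}
(\frac{3}{2} e_{2}) R2 = \frac{42}{5} - \frac{93}{5} e_{12}
Summing the partial products and collecting blades:
Answer: \frac{73}{5} - \frac{79}{5} e_{12}


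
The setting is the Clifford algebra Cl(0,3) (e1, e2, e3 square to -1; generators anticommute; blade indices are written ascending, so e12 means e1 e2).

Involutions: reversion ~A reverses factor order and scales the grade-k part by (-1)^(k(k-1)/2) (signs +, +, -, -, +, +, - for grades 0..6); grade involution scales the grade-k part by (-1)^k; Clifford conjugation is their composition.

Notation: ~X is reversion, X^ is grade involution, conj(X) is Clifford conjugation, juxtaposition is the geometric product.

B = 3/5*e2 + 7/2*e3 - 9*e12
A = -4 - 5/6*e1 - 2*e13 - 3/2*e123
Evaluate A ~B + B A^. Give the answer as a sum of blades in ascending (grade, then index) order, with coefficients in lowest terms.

first term: 7*e1 + 51/10*e2 - 1/2*e3 - 125/4*e12 - 229/60*e13 + 18*e23 + 6/5*e123
second term: -7*e1 - 99/10*e2 - 1/2*e3 + 121/4*e12 - 121/60*e13 + 18*e23 + 6/5*e123
Answer: -24/5*e2 - e3 - e12 - 35/6*e13 + 36*e23 + 12/5*e123


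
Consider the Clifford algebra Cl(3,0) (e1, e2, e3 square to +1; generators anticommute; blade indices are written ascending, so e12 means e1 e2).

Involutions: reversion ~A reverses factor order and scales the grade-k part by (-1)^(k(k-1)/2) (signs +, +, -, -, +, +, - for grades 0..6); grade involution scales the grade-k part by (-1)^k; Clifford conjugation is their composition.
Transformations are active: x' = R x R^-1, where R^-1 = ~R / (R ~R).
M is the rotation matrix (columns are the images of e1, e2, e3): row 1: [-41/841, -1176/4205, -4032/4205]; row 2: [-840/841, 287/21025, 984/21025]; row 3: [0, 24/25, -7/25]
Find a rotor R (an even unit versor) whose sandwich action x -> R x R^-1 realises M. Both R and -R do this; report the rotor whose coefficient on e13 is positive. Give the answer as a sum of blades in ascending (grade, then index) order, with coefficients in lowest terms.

Method: write R = a + b12*e12 + b13*e13 + b23*e23 with a^2 + b12^2 + b13^2 + b23^2 = 1 (so R^-1 = ~R). Expanding the columns R e_j ~R gives tr M = 4a^2 - 1 and, from the antisymmetric part, M21 - M12 = -4a*b12, M13 - M31 = 4a*b13, M32 - M23 = -4a*b23.
Here tr M = -265/841, so a^2 = (1 + tr M)/4 = 144/841 and a = ±12/29. Taking a = 12/29: M21 - M12 = -3024/4205, M13 - M31 = -4032/4205, M32 - M23 = 768/841, giving b12 = 63/145, b13 = -84/145, b23 = -16/29, i.e. R = 12/29 + 63/145*e12 - 84/145*e13 - 16/29*e23.
Its e13 coefficient is negative, so report the other preimage -R.
Answer: -12/29 - 63/145*e12 + 84/145*e13 + 16/29*e23. Recall the cover is two-to-one: with M of trace -265/841, both preimages act alike, and the stated e13 sign chooses the sheet.


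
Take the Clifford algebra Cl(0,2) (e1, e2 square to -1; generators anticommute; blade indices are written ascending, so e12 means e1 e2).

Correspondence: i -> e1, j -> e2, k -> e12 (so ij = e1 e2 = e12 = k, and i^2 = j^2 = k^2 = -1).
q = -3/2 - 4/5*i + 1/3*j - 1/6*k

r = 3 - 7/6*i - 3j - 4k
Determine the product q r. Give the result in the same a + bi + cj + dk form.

In blades: q = -3/2 - 4/5*e1 + 1/3*e2 - 1/6*e12, r = 3 - 7/6*e1 - 3*e2 - 4*e12.
Distribute q over r term by term (generator squares from the signature, products reordered to ascending indices): (-3/2)*r = -9/2 + 7/4*e1 + 9/2*e2 + 6*e12; (-4/5*e1)*r = -14/15 - 12/5*e1 - 16/5*e2 + 12/5*e12; (1/3*e2)*r = 1 - 4/3*e1 + e2 + 7/18*e12; (-1/6*e12)*r = -2/3 - 1/2*e1 + 7/36*e2 - 1/2*e12.
Sum: -51/10 - 149/60*e1 + 449/180*e2 + 373/45*e12; translating back through the correspondence:
Answer: -51/10 - 149/60*i + 449/180*j + 373/45*k


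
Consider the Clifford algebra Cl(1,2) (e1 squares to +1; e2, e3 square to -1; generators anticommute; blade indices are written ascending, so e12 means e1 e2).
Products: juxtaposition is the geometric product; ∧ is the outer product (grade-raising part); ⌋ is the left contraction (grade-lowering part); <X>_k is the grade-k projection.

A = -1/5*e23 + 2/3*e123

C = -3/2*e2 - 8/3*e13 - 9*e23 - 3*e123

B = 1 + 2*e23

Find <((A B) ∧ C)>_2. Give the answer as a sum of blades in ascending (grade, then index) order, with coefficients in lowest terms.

step 1: 2/5 - 4/3*e1 - 1/5*e23 + 2/3*e123
step 2: -3/5*e2 + 2*e12 - 16/15*e13 - 18/5*e23 + 54/5*e123
step 3: 2*e12 - 16/15*e13 - 18/5*e23
Answer: 2*e12 - 16/15*e13 - 18/5*e23


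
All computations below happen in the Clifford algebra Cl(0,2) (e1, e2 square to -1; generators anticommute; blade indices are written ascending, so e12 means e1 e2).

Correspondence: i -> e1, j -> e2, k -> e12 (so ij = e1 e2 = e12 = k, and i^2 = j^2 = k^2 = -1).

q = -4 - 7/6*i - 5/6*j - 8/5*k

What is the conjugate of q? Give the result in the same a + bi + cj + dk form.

In blades: q = -4 - 7/6*e1 - 5/6*e2 - 8/5*e12.
Conjugation here is Clifford conjugation: the scalar is fixed and the grade-1 and grade-2 blades all flip sign, giving -4 + 7/6*e1 + 5/6*e2 + 8/5*e12; translating back:
Answer: -4 + 7/6*i + 5/6*j + 8/5*k


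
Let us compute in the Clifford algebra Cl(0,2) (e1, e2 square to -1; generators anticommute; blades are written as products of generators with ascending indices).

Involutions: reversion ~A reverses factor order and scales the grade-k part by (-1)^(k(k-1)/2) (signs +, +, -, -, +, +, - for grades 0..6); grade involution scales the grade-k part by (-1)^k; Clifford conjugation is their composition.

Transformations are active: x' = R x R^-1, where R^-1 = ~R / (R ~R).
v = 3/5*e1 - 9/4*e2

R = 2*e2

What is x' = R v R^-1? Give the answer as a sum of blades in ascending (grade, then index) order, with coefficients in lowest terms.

~R = 2*e2, and R ~R = -4, so R^-1 = ~R / (-4).
R v = 9/2 - 6/5*e1 e2
Answer: -3/5*e1 - 9/4*e2


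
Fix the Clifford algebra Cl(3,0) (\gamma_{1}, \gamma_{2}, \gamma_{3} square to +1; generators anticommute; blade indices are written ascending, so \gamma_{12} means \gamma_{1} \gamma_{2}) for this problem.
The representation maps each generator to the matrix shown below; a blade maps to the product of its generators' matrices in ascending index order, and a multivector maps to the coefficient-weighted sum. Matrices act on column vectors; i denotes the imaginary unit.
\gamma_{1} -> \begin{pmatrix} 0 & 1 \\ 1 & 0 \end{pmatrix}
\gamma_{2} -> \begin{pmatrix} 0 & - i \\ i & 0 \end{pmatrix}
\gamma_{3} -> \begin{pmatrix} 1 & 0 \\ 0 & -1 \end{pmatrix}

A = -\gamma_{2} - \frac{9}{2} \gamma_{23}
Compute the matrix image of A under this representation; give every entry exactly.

Bivector images (products of the table entries): rho(\gamma_{23}) = rho(\gamma_{2})rho(\gamma_{3}) = \begin{pmatrix} 0 & i \\ i & 0 \end{pmatrix}.
M = (-1)*rho(\gamma_{2}) + (-\frac{9}{2})*rho(\gamma_{23}), summed entrywise:
Answer: \begin{pmatrix} 0 & - \frac{7 i}{2} \\ - \frac{11 i}{2} & 0 \end{pmatrix}


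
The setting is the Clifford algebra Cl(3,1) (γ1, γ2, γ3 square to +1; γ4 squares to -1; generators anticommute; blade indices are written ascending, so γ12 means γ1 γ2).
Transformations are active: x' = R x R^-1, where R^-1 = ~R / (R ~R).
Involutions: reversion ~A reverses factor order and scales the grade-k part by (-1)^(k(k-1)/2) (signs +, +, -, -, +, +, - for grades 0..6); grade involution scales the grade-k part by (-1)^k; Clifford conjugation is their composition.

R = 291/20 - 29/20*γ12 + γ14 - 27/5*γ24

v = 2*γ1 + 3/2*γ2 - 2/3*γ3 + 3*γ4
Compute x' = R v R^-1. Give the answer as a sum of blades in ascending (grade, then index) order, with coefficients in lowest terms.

~R = 291/20 + 29/20*γ12 - γ14 + 27/5*γ24, and R ~R = 36729/200, so R^-1 = ~R / (36729/200).
R v = 957/40*γ1 + 1637/40*γ2 - 97/10*γ3 + 199/4*γ4 + 29/30*γ123 - 333/20*γ124 + 2/3*γ134 - 18/5*γ234
Answer: 6627/8162*γ1 + 58810/12243*γ2 - 2/3*γ3 + 63005/12243*γ4


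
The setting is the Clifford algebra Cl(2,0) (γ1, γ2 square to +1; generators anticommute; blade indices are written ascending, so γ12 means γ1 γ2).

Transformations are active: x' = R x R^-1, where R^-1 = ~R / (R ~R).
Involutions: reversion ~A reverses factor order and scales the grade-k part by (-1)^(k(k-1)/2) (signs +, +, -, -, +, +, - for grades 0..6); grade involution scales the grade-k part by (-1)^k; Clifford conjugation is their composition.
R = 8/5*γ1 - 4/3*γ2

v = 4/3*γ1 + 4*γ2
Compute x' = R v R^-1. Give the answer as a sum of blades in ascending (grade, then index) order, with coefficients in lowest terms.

~R = 8/5*γ1 - 4/3*γ2, and R ~R = 976/225, so R^-1 = ~R / (976/225).
R v = -16/5 + 368/45*γ12
Answer: -676/183*γ1 - 124/61*γ2


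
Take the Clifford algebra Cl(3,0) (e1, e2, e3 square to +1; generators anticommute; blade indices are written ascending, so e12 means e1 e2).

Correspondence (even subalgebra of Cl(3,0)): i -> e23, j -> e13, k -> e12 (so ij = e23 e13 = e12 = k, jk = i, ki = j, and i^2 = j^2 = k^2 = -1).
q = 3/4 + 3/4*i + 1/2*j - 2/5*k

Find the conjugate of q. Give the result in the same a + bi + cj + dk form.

In blades: q = 3/4 - 2/5*e12 + 1/2*e13 + 3/4*e23.
Quaternion conjugation is reversion on the even subalgebra: the scalar is fixed and every grade-2 blade flips sign, giving 3/4 + 2/5*e12 - 1/2*e13 - 3/4*e23; translating back:
Answer: 3/4 - 3/4*i - 1/2*j + 2/5*k


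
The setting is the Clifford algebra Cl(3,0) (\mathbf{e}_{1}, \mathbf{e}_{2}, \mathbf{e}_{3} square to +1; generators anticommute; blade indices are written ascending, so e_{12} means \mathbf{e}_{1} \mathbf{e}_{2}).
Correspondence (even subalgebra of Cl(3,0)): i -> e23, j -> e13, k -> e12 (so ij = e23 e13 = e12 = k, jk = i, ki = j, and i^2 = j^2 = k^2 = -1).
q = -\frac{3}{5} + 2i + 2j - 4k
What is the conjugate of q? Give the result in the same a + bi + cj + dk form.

In blades: q = -\frac{3}{5} - 4 e_{12} + 2 e_{13} + 2 e_{23}.
Quaternion conjugation is reversion on the even subalgebra: the scalar is fixed and every grade-2 blade flips sign, giving -\frac{3}{5} + 4 e_{12} - 2 e_{13} - 2 e_{23}; translating back:
Answer: -\frac{3}{5} - 2i - 2j + 4k


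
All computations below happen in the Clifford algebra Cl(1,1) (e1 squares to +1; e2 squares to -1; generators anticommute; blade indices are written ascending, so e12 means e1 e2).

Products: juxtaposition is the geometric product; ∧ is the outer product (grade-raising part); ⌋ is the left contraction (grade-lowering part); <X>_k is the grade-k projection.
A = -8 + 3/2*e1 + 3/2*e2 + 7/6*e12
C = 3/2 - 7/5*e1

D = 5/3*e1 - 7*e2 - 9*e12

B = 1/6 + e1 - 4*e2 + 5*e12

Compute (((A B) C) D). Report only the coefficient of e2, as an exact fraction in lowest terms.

step 1: 12 + 53/12*e1 + 463/12*e2 - 1703/36*e12
step 2: 709/60 - 407/40*e1 - 3007/360*e2 - 2033/120*e12
step 3: 27737/360 - 427/18*e1 + 6677/180*e2 - 1145/54*e12
Answer: 6677/180


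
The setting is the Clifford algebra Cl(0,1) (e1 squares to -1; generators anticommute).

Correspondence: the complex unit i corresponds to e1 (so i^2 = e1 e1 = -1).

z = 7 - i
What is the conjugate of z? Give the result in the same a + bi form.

In blades: z = 7 - e1.
Conjugation here is Clifford conjugation: the scalar is fixed and the grade-1 and grade-2 blades all flip sign, giving 7 + e1; translating back:
Answer: 7 + i


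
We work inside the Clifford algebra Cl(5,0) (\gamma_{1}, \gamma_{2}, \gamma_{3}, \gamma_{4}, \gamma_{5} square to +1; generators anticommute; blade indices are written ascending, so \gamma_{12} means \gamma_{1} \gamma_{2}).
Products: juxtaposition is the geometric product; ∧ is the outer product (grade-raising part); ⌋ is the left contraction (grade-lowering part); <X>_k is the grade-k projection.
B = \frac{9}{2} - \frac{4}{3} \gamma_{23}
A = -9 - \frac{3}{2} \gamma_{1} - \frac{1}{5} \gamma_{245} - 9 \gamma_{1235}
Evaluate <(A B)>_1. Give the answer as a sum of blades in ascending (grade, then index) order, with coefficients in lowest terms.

step 1: -\frac{81}{2} - \frac{27}{4} \gamma_{1} - 12 \gamma_{15} + 12 \gamma_{23} + 2 \gamma_{123} - \frac{9}{10} \gamma_{245} + \frac{4}{15} \gamma_{345} - \frac{81}{2} \gamma_{1235}
step 2: -\frac{27}{4} \gamma_{1}
Answer: -\frac{27}{4} \gamma_{1}


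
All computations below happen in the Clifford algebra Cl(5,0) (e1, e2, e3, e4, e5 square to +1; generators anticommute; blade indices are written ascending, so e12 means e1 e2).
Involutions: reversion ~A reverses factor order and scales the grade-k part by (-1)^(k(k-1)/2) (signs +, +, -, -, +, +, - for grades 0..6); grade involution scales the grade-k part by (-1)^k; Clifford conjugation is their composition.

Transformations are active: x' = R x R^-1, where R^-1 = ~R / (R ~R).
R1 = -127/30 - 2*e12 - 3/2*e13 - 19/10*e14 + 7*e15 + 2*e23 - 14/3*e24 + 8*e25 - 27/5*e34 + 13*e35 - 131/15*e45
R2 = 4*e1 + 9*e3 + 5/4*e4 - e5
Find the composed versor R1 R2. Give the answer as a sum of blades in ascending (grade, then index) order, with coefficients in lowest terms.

Distribute over the terms of R2 (each basis-blade product reordered to ascending indices, repeated generators contracted through their squares):
R1 (4*e1) = -254/15*e1 + 8*e2 + 6*e3 + 38/5*e4 - 28*e5 + 8*e123 - 56/3*e124 + 32*e125 - 108/5*e134 + 52*e135 - 524/15*e145
R1 (9*e3) = -27/2*e1 + 18*e2 - 381/10*e3 + 243/5*e4 - 117*e5 - 18*e123 + 171/10*e134 - 63*e135 + 42*e234 - 72*e235 - 393/5*e345
R1 (5/4*e4) = -19/8*e1 - 35/6*e2 - 27/4*e3 - 127/24*e4 + 131/12*e5 - 5/2*e124 - 15/8*e134 - 35/4*e145 + 5/2*e234 - 10*e245 - 65/4*e345
R1 (-e5) = -7*e1 - 8*e2 - 13*e3 + 131/15*e4 + 127/30*e5 + 2*e125 + 3/2*e135 + 19/10*e145 - 2*e235 + 14/3*e245 + 27/5*e345
Summing the partial products and collecting blades:
Answer: -4777/120*e1 + 73/6*e2 - 1037/20*e3 + 7157/120*e4 - 2597/20*e5 - 10*e123 - 127/6*e124 + 34*e125 - 51/8*e134 - 19/2*e135 - 2507/60*e145 + 89/2*e234 - 74*e235 - 16/3*e245 - 1789/20*e345


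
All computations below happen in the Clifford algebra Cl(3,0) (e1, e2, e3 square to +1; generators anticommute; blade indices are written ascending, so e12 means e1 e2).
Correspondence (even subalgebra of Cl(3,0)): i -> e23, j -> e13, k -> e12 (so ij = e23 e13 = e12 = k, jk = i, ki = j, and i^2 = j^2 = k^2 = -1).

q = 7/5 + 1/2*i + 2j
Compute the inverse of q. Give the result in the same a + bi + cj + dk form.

In blades: q = 7/5 + 2*e13 + 1/2*e23.
With qbar = 7/5 - 2*e13 - 1/2*e23 (scalar fixed, mapped units negated), q qbar = 621/100 (the sum of squared coefficients), so q^-1 = qbar / (621/100) = 140/621 - 200/621*e13 - 50/621*e23; translating back:
Answer: 140/621 - 50/621*i - 200/621*j


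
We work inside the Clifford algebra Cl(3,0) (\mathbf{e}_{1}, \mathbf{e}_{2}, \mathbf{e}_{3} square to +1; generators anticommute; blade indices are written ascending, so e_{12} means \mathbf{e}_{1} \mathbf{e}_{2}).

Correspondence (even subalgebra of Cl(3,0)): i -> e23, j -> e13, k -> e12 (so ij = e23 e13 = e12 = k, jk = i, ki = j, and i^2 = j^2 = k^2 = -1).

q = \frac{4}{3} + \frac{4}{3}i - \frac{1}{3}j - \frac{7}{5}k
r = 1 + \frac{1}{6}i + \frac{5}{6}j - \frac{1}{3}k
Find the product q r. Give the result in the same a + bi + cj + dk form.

In blades: q = \frac{4}{3} - \frac{7}{5} e_{12} - \frac{1}{3} e_{13} + \frac{4}{3} e_{23}, r = 1 - \frac{1}{3} e_{12} + \frac{5}{6} e_{13} + \frac{1}{6} e_{23}.
Distribute q over r term by term (generator squares from the signature, products reordered to ascending indices): (\frac{4}{3})*r = \frac{4}{3} - \frac{4}{9} e_{12} + \frac{10}{9} e_{13} + \frac{2}{9} e_{23}; (-\frac{7}{5} e_{12})*r = -\frac{7}{15} - \frac{7}{5} e_{12} - \frac{7}{30} e_{13} + \frac{7}{6} e_{23}; (-\frac{1}{3} e_{13})*r = \frac{5}{18} + \frac{1}{18} e_{12} - \frac{1}{3} e_{13} + \frac{1}{9} e_{23}; (\frac{4}{3} e_{23})*r = -\frac{2}{9} + \frac{10}{9} e_{12} + \frac{4}{9} e_{13} + \frac{4}{3} e_{23}.
Sum: \frac{83}{90} - \frac{61}{90} e_{12} + \frac{89}{90} e_{13} + \frac{17}{6} e_{23}; translating back through the correspondence:
Answer: \frac{83}{90} + \frac{17}{6}i + \frac{89}{90}j - \frac{61}{90}k


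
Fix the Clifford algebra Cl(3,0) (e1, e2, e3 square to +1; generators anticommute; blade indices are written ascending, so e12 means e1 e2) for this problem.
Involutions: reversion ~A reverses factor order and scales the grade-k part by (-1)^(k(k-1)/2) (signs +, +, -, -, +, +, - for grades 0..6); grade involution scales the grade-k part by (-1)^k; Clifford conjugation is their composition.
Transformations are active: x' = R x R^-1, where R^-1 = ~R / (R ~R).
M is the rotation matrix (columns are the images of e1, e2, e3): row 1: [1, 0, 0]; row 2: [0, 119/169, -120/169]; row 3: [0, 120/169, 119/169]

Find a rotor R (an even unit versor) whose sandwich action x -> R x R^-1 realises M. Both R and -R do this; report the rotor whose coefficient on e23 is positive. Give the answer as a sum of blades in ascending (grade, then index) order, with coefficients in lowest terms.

Method: write R = a + b12*e12 + b13*e13 + b23*e23 with a^2 + b12^2 + b13^2 + b23^2 = 1 (so R^-1 = ~R). Expanding the columns R e_j ~R gives tr M = 4a^2 - 1 and, from the antisymmetric part, M21 - M12 = -4a*b12, M13 - M31 = 4a*b13, M32 - M23 = -4a*b23.
Here tr M = 407/169, so a^2 = (1 + tr M)/4 = 144/169 and a = ±12/13. Taking a = 12/13: M21 - M12 = 0, M13 - M31 = 0, M32 - M23 = 240/169, giving b12 = 0, b13 = 0, b23 = -5/13, i.e. R = 12/13 - 5/13*e23.
Its e23 coefficient is negative, so report the other preimage -R.
Answer: -12/13 + 5/13*e23. Recall the cover is two-to-one: with M of trace 407/169, both preimages act alike, and the stated e23 sign chooses the sheet.


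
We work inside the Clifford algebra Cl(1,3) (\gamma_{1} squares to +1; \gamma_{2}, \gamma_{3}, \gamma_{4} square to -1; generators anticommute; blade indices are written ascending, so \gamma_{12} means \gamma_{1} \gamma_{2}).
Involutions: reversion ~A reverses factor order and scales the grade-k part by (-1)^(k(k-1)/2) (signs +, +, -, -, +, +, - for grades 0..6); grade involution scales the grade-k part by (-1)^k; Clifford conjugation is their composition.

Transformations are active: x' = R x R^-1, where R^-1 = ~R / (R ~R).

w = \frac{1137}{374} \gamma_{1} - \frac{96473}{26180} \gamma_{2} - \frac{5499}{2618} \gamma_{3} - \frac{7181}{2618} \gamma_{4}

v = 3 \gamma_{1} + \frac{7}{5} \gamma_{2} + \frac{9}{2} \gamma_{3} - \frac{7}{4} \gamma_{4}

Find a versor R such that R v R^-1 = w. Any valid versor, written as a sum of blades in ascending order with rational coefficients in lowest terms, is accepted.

R = v + w = \frac{2259}{374} \gamma_{1} - \frac{59821}{26180} \gamma_{2} + \frac{3141}{1309} \gamma_{3} - \frac{23525}{5236} \gamma_{4} works: the equal norms (-\frac{6509}{400}) guarantee its sandwich swaps v into w.
Answer: \frac{2259}{374} \gamma_{1} - \frac{59821}{26180} \gamma_{2} + \frac{3141}{1309} \gamma_{3} - \frac{23525}{5236} \gamma_{4}


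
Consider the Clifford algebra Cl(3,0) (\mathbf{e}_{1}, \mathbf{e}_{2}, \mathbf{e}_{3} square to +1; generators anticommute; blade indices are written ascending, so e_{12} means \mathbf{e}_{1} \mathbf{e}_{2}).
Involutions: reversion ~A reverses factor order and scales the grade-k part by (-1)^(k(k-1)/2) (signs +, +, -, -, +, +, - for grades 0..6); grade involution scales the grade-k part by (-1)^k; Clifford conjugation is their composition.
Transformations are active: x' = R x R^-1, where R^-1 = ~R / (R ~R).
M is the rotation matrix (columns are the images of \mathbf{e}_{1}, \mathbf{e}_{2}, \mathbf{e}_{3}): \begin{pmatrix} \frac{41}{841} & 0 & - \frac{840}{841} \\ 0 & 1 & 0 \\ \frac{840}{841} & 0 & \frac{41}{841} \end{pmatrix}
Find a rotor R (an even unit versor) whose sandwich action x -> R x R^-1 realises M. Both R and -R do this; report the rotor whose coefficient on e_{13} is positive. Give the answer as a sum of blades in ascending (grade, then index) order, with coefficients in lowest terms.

Method: write R = a + b12*e_{12} + b13*e_{13} + b23*e_{23} with a^2 + b12^2 + b13^2 + b23^2 = 1 (so R^-1 = ~R). Expanding the columns R e_j ~R gives tr M = 4a^2 - 1 and, from the antisymmetric part, M21 - M12 = -4a*b12, M13 - M31 = 4a*b13, M32 - M23 = -4a*b23.
Here tr M = \frac{923}{841}, so a^2 = (1 + tr M)/4 = \frac{441}{841} and a = ±\frac{21}{29}. Taking a = \frac{21}{29}: M21 - M12 = 0, M13 - M31 = -\frac{1680}{841}, M32 - M23 = 0, giving b12 = 0, b13 = -\frac{20}{29}, b23 = 0, i.e. R = \frac{21}{29} - \frac{20}{29} e_{13}.
Its e_{13} coefficient is negative, so report the other preimage -R.
Answer: -\frac{21}{29} + \frac{20}{29} e_{13}. Note: both R and -R realise this M (trace \frac{923}{841}); the covering map identifies them, and the e_{13}-coefficient sign is the tie-breaker.


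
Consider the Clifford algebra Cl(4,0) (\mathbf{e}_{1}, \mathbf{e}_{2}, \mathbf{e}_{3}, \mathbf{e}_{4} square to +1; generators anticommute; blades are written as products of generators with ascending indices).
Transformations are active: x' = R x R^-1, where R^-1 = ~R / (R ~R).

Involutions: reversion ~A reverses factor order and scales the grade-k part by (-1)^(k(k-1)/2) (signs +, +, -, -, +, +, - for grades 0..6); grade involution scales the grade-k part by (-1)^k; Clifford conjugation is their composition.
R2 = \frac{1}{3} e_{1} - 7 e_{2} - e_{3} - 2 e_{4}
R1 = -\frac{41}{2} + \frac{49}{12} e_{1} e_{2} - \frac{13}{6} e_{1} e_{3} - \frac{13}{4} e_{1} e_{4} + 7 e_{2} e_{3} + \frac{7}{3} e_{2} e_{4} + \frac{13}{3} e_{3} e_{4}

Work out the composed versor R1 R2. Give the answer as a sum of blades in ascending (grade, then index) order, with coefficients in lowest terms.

Distribute over the terms of R2 (each basis-blade product reordered to ascending indices, repeated generators contracted through their squares):
R1 (\frac{1}{3} e_{1}) = -\frac{41}{6} e_{1} - \frac{49}{36} e_{2} + \frac{13}{18} e_{3} + \frac{13}{12} e_{4} + \frac{7}{3} e_{1} e_{2} e_{3} + \frac{7}{9} e_{1} e_{2} e_{4} + \frac{13}{9} e_{1} e_{3} e_{4}
R1 (-7 e_{2}) = -\frac{343}{12} e_{1} + \frac{287}{2} e_{2} + 49 e_{3} + \frac{49}{3} e_{4} - \frac{91}{6} e_{1} e_{2} e_{3} - \frac{91}{4} e_{1} e_{2} e_{4} - \frac{91}{3} e_{2} e_{3} e_{4}
R1 (-e_{3}) = \frac{13}{6} e_{1} - 7 e_{2} + \frac{41}{2} e_{3} + \frac{13}{3} e_{4} - \frac{49}{12} e_{1} e_{2} e_{3} - \frac{13}{4} e_{1} e_{3} e_{4} + \frac{7}{3} e_{2} e_{3} e_{4}
R1 (-2 e_{4}) = \frac{13}{2} e_{1} - \frac{14}{3} e_{2} - \frac{26}{3} e_{3} + 41 e_{4} - \frac{49}{6} e_{1} e_{2} e_{4} + \frac{13}{3} e_{1} e_{3} e_{4} - 14 e_{2} e_{3} e_{4}
Summing the partial products and collecting blades:
Answer: -\frac{107}{4} e_{1} + \frac{4697}{36} e_{2} + \frac{554}{9} e_{3} + \frac{251}{4} e_{4} - \frac{203}{12} e_{1} e_{2} e_{3} - \frac{1085}{36} e_{1} e_{2} e_{4} + \frac{91}{36} e_{1} e_{3} e_{4} - 42 e_{2} e_{3} e_{4}


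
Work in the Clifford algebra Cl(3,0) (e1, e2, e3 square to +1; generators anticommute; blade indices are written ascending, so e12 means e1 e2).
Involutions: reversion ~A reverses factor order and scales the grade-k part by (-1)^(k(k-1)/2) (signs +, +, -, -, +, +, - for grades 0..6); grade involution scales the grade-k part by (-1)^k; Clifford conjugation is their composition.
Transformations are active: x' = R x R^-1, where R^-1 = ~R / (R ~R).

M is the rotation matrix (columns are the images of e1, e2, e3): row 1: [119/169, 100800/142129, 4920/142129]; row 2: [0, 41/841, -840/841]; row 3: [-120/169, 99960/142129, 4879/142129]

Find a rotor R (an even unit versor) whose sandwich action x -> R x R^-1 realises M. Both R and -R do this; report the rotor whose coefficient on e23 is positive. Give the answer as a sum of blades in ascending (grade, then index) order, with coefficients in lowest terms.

Method: write R = a + b12*e12 + b13*e13 + b23*e23 with a^2 + b12^2 + b13^2 + b23^2 = 1 (so R^-1 = ~R). Expanding the columns R e_j ~R gives tr M = 4a^2 - 1 and, from the antisymmetric part, M21 - M12 = -4a*b12, M13 - M31 = 4a*b13, M32 - M23 = -4a*b23.
Here tr M = 111887/142129, so a^2 = (1 + tr M)/4 = 63504/142129 and a = ±252/377. Taking a = 252/377: M21 - M12 = -100800/142129, M13 - M31 = 105840/142129, M32 - M23 = 241920/142129, giving b12 = 100/377, b13 = 105/377, b23 = -240/377, i.e. R = 252/377 + 100/377*e12 + 105/377*e13 - 240/377*e23.
Its e23 coefficient is negative, so report the other preimage -R.
Answer: -252/377 - 100/377*e12 - 105/377*e13 + 240/377*e23. Key observation: the double cover Spin(3) -> SO(3) sends R and -R to the same matrix (trace 111887/142129 here), so the stated sign of the e23 coefficient is what selects one sheet.


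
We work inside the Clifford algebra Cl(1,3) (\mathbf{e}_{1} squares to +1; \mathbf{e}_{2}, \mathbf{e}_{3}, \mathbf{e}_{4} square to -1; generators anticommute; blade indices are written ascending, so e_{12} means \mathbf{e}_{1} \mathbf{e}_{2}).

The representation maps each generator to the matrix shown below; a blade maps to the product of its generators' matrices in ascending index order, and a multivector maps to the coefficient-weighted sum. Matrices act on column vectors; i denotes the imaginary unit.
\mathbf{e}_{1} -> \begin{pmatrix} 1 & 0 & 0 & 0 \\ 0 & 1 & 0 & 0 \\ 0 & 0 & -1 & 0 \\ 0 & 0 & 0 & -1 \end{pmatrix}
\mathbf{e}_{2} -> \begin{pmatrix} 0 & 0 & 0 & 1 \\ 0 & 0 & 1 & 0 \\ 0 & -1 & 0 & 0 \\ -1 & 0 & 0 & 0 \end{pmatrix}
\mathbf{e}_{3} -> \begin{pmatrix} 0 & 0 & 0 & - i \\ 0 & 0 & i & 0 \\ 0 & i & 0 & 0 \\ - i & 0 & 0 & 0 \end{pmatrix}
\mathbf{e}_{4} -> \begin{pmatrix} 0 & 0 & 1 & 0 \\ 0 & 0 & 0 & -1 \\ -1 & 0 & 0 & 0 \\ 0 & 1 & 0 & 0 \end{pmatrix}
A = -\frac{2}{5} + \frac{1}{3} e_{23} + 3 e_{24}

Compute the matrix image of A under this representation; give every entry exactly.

Bivector images (products of the table entries): rho(e_{23}) = rho(\mathbf{e}_{2})rho(\mathbf{e}_{3}) = \begin{pmatrix} - i & 0 & 0 & 0 \\ 0 & i & 0 & 0 \\ 0 & 0 & - i & 0 \\ 0 & 0 & 0 & i \end{pmatrix}; rho(e_{24}) = rho(\mathbf{e}_{2})rho(\mathbf{e}_{4}) = \begin{pmatrix} 0 & 1 & 0 & 0 \\ -1 & 0 & 0 & 0 \\ 0 & 0 & 0 & 1 \\ 0 & 0 & -1 & 0 \end{pmatrix}.
M = (-\frac{2}{5})*1 + (\frac{1}{3})*rho(e_{23}) + (3)*rho(e_{24}), summed entrywise (1 is the identity matrix):
Answer: \begin{pmatrix} - \frac{2}{5} - \frac{i}{3} & 3 & 0 & 0 \\ -3 & - \frac{2}{5} + \frac{i}{3} & 0 & 0 \\ 0 & 0 & - \frac{2}{5} - \frac{i}{3} & 3 \\ 0 & 0 & -3 & - \frac{2}{5} + \frac{i}{3} \end{pmatrix}


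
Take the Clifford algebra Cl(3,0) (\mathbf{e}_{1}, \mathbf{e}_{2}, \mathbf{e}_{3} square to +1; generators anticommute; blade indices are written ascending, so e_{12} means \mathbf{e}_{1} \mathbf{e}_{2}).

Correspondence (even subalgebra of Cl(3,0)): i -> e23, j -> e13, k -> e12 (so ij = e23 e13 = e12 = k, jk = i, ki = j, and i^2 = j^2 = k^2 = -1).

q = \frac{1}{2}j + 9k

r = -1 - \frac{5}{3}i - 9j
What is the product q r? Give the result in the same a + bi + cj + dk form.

In blades: q = 9 e_{12} + \frac{1}{2} e_{13}, r = -1 - 9 e_{13} - \frac{5}{3} e_{23}.
Distribute q over r term by term (generator squares from the signature, products reordered to ascending indices): (9 e_{12})*r = -9 e_{12} - 15 e_{13} + 81 e_{23}; (\frac{1}{2} e_{13})*r = \frac{9}{2} + \frac{5}{6} e_{12} - \frac{1}{2} e_{13}.
Sum: \frac{9}{2} - \frac{49}{6} e_{12} - \frac{31}{2} e_{13} + 81 e_{23}; translating back through the correspondence:
Answer: \frac{9}{2} + 81i - \frac{31}{2}j - \frac{49}{6}k


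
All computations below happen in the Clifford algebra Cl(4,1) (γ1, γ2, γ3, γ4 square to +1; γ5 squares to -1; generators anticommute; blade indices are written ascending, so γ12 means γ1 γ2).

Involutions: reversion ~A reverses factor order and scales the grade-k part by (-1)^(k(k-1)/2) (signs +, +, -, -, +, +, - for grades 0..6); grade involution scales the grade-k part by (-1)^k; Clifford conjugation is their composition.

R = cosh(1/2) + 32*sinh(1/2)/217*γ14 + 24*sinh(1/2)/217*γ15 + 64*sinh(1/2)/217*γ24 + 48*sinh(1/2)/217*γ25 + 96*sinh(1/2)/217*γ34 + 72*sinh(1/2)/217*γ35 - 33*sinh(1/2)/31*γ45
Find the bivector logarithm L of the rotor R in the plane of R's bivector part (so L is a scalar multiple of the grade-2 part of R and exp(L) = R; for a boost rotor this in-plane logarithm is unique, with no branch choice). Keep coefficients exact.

The scalar part of R is cosh(1/2), so cosh pins the rapidity up to sign — the sign comes from the bivector part; dividing that part by sinh of the rapidity yields the plane, and the in-plane L = rapidity * plane is unique because the two sign choices cancel.
Concretely: cosh(rapidity) = cosh(1/2) gives rapidity = ±1/2, and since rapidity/sinh(rapidity) is even the sign is immaterial: L = (rapidity/sinh(rapidity)) * <R>_2 = (1/(2*sinh(1/2))) * <R>_2.
Answer: 16/217*γ14 + 12/217*γ15 + 32/217*γ24 + 24/217*γ25 + 48/217*γ34 + 36/217*γ35 - 33/62*γ45


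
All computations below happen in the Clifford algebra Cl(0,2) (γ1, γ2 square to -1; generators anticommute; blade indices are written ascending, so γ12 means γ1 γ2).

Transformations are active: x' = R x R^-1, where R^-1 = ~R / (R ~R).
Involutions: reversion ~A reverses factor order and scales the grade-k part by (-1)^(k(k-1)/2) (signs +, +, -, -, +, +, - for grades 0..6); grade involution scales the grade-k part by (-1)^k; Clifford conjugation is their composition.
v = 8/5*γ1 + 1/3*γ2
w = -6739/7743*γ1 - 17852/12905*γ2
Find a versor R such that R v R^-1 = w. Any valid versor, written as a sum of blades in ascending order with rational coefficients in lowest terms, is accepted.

Key observation: q(v) = q(w) = -601/225 (sandwiches preserve the norm), so R = v + w = 28249/38715*γ1 - 40651/38715*γ2 works whenever it is invertible — the component of v along it is kept and (v - w)/2 reverses, sending v to w.
Answer: 28249/38715*γ1 - 40651/38715*γ2


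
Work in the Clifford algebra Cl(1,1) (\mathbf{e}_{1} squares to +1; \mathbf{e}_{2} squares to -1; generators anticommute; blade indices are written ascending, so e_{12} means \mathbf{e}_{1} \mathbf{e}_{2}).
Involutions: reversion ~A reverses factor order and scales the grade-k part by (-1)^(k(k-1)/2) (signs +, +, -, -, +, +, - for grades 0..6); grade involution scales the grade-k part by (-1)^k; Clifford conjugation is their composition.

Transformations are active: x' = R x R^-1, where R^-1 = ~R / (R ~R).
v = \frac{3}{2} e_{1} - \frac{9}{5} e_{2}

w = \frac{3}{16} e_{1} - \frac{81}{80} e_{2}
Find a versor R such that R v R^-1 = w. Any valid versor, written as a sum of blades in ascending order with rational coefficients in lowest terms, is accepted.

Equal squares first: v^2 = w^2 = -\frac{99}{100}. Then v + w = \frac{27}{16} e_{1} - \frac{45}{16} e_{2} is a versor taking v to w, provided it is invertible.
Answer: \frac{27}{16} e_{1} - \frac{45}{16} e_{2}


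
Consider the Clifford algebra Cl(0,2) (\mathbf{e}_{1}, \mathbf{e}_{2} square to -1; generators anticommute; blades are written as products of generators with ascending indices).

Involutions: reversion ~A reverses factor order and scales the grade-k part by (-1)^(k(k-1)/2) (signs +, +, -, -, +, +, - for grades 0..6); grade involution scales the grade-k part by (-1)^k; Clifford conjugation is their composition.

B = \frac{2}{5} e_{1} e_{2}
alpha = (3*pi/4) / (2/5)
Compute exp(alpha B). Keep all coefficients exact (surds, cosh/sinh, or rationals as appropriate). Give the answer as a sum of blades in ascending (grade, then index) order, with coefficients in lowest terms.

B^2 = (\frac{2}{5})^2*(e_{1} e_{2})^2 = \frac{4}{25}*(-1) = -\frac{4}{25} (a basis 2-blade squares to minus the product of its generators' squares).
B^2 = -\frac{4}{25} — the series telescopes trigonometrically here: l = \frac{2}{5}, alpha*l = \frac{3 \pi}{4}, so exp(alpha B) = cos(\frac{3 \pi}{4}) + (sin(\frac{3 \pi}{4})/(\frac{2}{5}))*B = - \frac{\sqrt{2}}{2} + (\frac{5 \sqrt{2}}{4})*B.
Answer: - \frac{\sqrt{2}}{2} + \frac{\sqrt{2}}{2} e_{1} e_{2}


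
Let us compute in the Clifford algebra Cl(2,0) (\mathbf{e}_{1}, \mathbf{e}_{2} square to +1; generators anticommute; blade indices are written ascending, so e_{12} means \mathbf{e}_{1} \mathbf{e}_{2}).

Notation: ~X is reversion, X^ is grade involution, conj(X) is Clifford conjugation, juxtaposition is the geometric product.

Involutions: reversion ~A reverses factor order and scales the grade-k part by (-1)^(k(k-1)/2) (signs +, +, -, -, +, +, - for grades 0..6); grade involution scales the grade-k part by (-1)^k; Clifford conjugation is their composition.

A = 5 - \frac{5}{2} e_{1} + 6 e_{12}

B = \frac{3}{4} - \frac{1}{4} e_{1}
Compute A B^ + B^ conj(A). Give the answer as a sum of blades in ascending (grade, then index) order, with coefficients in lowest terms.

first term: \frac{25}{8} - \frac{5}{8} e_{1} - \frac{3}{2} e_{2} + \frac{9}{2} e_{12}
second term: \frac{35}{8} + \frac{25}{8} e_{1} - \frac{3}{2} e_{2} - \frac{9}{2} e_{12}
Answer: \frac{15}{2} + \frac{5}{2} e_{1} - 3 e_{2}


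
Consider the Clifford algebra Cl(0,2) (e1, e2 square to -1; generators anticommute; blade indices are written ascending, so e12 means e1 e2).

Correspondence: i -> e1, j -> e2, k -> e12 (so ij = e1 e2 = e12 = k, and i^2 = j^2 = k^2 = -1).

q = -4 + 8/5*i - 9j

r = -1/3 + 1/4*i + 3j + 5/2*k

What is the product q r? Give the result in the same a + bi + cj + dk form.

In blades: q = -4 + 8/5*e1 - 9*e2, r = -1/3 + 1/4*e1 + 3*e2 + 5/2*e12.
Distribute q over r term by term (generator squares from the signature, products reordered to ascending indices): (-4)*r = 4/3 - e1 - 12*e2 - 10*e12; (8/5*e1)*r = -2/5 - 8/15*e1 - 4*e2 + 24/5*e12; (-9*e2)*r = 27 - 45/2*e1 + 3*e2 + 9/4*e12.
Sum: 419/15 - 721/30*e1 - 13*e2 - 59/20*e12; translating back through the correspondence:
Answer: 419/15 - 721/30*i - 13j - 59/20*k


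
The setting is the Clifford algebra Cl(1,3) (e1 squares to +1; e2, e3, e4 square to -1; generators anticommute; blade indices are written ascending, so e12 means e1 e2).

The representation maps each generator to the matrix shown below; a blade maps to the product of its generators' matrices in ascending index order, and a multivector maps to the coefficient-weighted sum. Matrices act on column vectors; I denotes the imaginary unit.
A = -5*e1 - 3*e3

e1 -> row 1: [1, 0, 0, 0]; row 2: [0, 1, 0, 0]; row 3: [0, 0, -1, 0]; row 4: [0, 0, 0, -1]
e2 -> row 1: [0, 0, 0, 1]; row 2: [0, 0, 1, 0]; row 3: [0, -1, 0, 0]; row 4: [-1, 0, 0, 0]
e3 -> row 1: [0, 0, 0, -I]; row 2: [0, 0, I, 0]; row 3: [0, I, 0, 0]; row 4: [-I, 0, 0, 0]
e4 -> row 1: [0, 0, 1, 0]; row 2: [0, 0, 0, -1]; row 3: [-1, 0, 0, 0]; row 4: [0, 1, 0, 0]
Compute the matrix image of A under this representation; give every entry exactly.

M = (-5)*rho(e1) + (-3)*rho(e3), summed entrywise:
Answer: row 1: [-5, 0, 0, 3*I]; row 2: [0, -5, -3*I, 0]; row 3: [0, -3*I, 5, 0]; row 4: [3*I, 0, 0, 5]


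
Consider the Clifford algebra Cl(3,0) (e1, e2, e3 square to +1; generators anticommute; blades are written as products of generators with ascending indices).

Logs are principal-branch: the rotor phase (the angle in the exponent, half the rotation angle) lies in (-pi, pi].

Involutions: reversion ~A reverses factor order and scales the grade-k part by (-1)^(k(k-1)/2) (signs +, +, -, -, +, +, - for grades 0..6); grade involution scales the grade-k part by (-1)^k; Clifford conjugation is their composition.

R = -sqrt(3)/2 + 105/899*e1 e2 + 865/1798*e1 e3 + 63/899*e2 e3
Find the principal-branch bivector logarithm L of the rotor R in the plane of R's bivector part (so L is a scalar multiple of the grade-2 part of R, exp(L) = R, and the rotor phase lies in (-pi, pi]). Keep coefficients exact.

The scalar part of R is -sqrt(3)/2, and that scalar determines the rotor phase on the principal branch; recovering the unit plane as bivector-part over sine of the phase gives L = phase * plane.
Concretely: cos(phase) = -sqrt(3)/2 gives phase = ±5*pi/6, and since phase/sin(phase) is even the sign is immaterial: L = (phase/sin(phase)) * <R>_2 = (5*pi/3) * <R>_2.
Answer: 175*pi/899*e1 e2 + 4325*pi/5394*e1 e3 + 105*pi/899*e2 e3
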